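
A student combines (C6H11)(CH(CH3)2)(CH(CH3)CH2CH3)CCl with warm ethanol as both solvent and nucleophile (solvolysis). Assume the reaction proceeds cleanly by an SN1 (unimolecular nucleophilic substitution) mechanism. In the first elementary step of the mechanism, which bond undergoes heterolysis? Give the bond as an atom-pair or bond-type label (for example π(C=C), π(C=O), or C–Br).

Step 1: Unassisted departure of Cl⁻ (taking the C–Cl bonding pair) generates a tertiary carbocation.
The bond broken in this step is the C–Cl bond.

C–Cl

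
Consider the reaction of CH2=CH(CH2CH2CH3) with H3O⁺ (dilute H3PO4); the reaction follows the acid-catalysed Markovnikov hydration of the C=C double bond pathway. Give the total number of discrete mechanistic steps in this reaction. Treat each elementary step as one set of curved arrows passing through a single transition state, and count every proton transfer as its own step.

Step 1: Electrophilic addition begins with the π(C=C) electrons forming a bond to the proton of H3O⁺. Following Markovnikov's rule, the resulting cation is secondary. H2O is released.
(No 1,2-shift: no single shift to an adjacent carbon would give a more stable cation.)
Step 2: A lone pair on the oxygen of H2O attacks the carbocation, forming a C–O bond and an oxonium ion (a protonated alcohol).
Step 3: Deprotonation of the oxonium ion by a water molecule delivers the neutral alcohol and regenerates the acid catalyst.
Total: 3 elementary steps.

3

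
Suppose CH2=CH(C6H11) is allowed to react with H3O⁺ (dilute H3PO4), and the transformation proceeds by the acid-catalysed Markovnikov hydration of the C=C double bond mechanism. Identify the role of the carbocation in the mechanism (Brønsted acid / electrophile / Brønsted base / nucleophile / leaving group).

electrophile

Step 3: Nucleophilic capture of the cation by H2O produces the protonated alcohol (an oxonium ion).
The carbocation accepts an electron pair into an empty or π* orbital — it is the electrophile.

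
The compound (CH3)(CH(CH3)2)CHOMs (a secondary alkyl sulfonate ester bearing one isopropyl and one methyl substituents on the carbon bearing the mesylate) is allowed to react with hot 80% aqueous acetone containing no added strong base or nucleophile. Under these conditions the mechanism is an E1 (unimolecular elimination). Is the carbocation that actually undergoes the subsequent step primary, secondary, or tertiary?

Step 1: Ionisation: the C–O σ-bond cleaves heterolytically; both bonding electrons depart with MsO⁻, leaving a secondary carbocation at the α-carbon.
Step 2: A hydride (H with its bonding pair) migrates from the adjacent isopropyl carbon to the cationic centre — a 1,2-hydride shift — upgrading the secondary cation to a tertiary one.
The cation rearranges from secondary to tertiary via a 1,2-hydride shift from the adjacent isopropyl carbon; the tertiary cation is what reacts next.

tertiary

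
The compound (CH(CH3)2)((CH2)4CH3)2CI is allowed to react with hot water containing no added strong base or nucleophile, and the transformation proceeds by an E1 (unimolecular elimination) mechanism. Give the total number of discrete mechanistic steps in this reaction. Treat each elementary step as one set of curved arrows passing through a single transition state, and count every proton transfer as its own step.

2

Step 1: Unassisted departure of I⁻ (taking the C–I bonding pair) generates a tertiary carbocation.
(No 1,2-shift: no single shift to an adjacent carbon would give a more stable cation.)
Step 2: A weak base (a water molecule from the solvent) removes a proton from a carbon adjacent to the cationic centre; the electrons of that C–H bond become the new π(C=C) bond, giving the alkene.
Total: 2 elementary steps.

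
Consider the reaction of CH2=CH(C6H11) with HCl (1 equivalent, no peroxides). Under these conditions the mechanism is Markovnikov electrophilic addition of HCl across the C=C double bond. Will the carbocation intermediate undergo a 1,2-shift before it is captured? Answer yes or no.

The first-formed carbocation is secondary.
The adjacent cyclohexyl carbon already bears 2 other carbon substituents and has a hydrogen to migrate; after a 1,2-hydride shift from that carbon the positive charge sits on a tertiary centre.
Tertiary is more stable than secondary, so the shift occurs.

yes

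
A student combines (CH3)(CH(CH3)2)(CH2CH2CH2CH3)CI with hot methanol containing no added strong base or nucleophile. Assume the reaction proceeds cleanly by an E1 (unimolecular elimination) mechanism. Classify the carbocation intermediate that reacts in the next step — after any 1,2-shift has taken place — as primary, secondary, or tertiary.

tertiary

Step 1: Rate-determining heterolysis of the C–I bond gives I⁻ and a tertiary carbocation.
No single 1,2-shift to an adjacent carbon would give a more-substituted cation, so no rearrangement occurs.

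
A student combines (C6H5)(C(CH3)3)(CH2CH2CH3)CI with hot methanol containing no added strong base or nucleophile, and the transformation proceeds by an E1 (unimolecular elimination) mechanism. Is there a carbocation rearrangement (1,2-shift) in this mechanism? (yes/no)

no

The first-formed carbocation is tertiary.
No single 1,2-shift to an adjacent carbon would produce a more-substituted cation than the one already present, so no rearrangement occurs.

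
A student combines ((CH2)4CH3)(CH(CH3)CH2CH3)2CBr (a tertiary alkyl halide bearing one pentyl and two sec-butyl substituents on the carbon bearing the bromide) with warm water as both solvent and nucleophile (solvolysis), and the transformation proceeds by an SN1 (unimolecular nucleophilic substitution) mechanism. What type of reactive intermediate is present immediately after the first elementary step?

tertiary carbocation

Step 1: Ionisation: the C–Br σ-bond cleaves heterolytically; both bonding electrons depart with Br⁻, leaving a tertiary carbocation at the α-carbon.
After step 1 the species present is a tertiary carbocation.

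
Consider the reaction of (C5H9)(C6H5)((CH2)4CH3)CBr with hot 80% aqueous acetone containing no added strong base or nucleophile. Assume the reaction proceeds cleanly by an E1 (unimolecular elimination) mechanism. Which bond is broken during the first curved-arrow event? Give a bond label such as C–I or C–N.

Step 1: Ionisation: the C–Br σ-bond cleaves heterolytically; both bonding electrons depart with Br⁻, leaving a tertiary carbocation at the α-carbon.
The bond broken in this step is the C–Br bond.

C–Br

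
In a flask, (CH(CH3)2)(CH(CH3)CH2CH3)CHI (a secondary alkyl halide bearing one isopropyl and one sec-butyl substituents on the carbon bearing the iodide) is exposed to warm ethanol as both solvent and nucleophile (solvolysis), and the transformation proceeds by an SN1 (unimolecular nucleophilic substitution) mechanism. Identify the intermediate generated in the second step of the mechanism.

tertiary carbocation

Step 1: Ionisation: the C–I σ-bond cleaves heterolytically; both bonding electrons depart with I⁻, leaving a secondary carbocation at the α-carbon.
Step 2: A 1,2-hydride shift from the adjacent isopropyl carbon moves the positive charge from the secondary centre to an adjacent carbon, generating a more stable tertiary carbocation.
After step 2 the species present is a tertiary carbocation.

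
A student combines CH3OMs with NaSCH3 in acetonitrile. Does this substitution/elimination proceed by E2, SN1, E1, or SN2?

Conditions: a methyl substrate with a strong nucleophile in the polar aprotic solvent acetonitrile.
These conditions are the textbook signature of the SN2 pathway.
An unhindered substrate with a strong nucleophile in a polar aprotic solvent favours one-step backside displacement.

SN2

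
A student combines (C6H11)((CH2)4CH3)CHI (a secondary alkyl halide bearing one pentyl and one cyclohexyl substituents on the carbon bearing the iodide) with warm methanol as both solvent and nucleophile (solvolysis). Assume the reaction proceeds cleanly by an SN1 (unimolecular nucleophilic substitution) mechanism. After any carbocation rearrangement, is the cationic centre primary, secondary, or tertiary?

Step 1: The C–I bond breaks with both electrons going to the iodide; I⁻ leaves and a secondary carbocation remains.
Step 2: Carbocation rearrangement: a 1,2-hydride shift from the adjacent cyclohexyl carbon converts the initially-formed secondary cation into the more stable tertiary cation.
The cation rearranges from secondary to tertiary via a 1,2-hydride shift from the adjacent cyclohexyl carbon; the tertiary cation is what reacts next.

tertiary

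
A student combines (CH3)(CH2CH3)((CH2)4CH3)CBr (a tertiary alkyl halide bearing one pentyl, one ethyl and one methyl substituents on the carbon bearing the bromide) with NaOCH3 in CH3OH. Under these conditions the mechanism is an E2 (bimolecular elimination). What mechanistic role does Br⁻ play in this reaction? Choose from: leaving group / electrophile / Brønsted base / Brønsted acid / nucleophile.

leaving group

Step 1: Concerted anti-periplanar elimination: CH3O⁻ abstracts a β-H while Br⁻ leaves, and the C–H electrons become the new C=C π bond — all in a single transition state.
Br⁻ departs with both electrons of the breaking σ-bond — that is the definition of a leaving group.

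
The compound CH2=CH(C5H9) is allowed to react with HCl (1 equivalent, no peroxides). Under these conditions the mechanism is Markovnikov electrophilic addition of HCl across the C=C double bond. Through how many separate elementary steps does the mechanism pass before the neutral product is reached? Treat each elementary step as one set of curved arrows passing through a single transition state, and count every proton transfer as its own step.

Step 1: Electrophilic addition begins with the π(C=C) electrons forming a bond to the proton of HCl. Following Markovnikov's rule, the resulting cation is secondary. The H–Cl bond breaks heterolytically, releasing Cl⁻.
Step 2: A hydride (H with its bonding pair) migrates from the adjacent cyclopentyl carbon to the cationic centre — a 1,2-hydride shift — upgrading the secondary cation to a tertiary one.
Step 3: Nucleophilic attack by Cl⁻ on the carbocation completes the addition, giving R–Cl.
Total: 3 elementary steps.

3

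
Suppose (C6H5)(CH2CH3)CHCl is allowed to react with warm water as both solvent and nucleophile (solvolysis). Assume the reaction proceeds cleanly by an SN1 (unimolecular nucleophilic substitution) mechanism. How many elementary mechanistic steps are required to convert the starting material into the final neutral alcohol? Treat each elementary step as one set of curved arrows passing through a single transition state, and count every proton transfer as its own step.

3

Step 1: The C–Cl bond breaks with both electrons going to the chloride; Cl⁻ leaves and a secondary carbocation remains.
(No 1,2-shift: no single shift to an adjacent carbon would give a more stable cation.)
Step 2: Nucleophilic capture: the oxygen of H2O bonds to the cationic carbon, producing an oxonium-ion intermediate.
Step 3: Deprotonation of the oxonium oxygen by solvent water yields the neutral alcohol.
Total: 3 elementary steps.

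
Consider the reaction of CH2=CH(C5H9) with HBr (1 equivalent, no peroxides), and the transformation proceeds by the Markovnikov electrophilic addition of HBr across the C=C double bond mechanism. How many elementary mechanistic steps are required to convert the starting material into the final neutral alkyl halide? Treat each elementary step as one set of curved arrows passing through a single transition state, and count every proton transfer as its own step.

3

Step 1: Protonation of the alkene by HBr: the π bond acts as the nucleophile and picks up H⁺, giving the more stable (Markovnikov) secondary carbocation. The H–Br bond breaks heterolytically, releasing Br⁻.
Step 2: A hydride (H with its bonding pair) migrates from the adjacent cyclopentyl carbon to the cationic centre — a 1,2-hydride shift — upgrading the secondary cation to a tertiary one.
Step 3: The Br⁻ anion donates a lone pair to the carbocation, forming the new C–Br σ-bond and giving the neutral alkyl halide.
Total: 3 elementary steps.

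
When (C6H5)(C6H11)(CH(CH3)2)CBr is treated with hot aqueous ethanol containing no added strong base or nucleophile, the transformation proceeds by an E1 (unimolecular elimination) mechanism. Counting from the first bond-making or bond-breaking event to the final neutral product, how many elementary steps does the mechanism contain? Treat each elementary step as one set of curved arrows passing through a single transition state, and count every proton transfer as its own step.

Step 1: Unassisted departure of Br⁻ (taking the C–Br bonding pair) generates a tertiary carbocation.
(No 1,2-shift: no single shift to an adjacent carbon would give a more stable cation.)
Step 2: A water (or ethanol) molecule (solvent) deprotonates a β-carbon; as the C–H bond breaks, those electrons form the new alkene π bond.
Total: 2 elementary steps.

2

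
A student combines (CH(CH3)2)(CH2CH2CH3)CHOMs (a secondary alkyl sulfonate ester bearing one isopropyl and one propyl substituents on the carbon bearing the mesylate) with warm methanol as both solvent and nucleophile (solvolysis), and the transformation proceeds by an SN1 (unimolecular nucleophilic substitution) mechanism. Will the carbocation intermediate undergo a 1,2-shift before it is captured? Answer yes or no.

yes

The first-formed carbocation is secondary.
The adjacent isopropyl carbon already bears 2 other carbon substituents and has a hydrogen to migrate; after a 1,2-hydride shift from that carbon the positive charge sits on a tertiary centre.
Tertiary is more stable than secondary, so the shift occurs.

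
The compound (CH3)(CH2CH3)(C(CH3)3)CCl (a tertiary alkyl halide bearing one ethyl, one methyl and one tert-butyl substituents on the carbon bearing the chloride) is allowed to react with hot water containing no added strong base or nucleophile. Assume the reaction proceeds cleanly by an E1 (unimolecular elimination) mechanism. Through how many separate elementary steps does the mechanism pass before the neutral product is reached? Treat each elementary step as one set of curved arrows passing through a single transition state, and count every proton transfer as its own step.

Step 1: Rate-determining heterolysis of the C–Cl bond gives Cl⁻ and a tertiary carbocation.
(No 1,2-shift: no single shift to an adjacent carbon would give a more stable cation.)
Step 2: A water molecule (solvent) deprotonates a β-carbon; as the C–H bond breaks, those electrons form the new alkene π bond.
Total: 2 elementary steps.

2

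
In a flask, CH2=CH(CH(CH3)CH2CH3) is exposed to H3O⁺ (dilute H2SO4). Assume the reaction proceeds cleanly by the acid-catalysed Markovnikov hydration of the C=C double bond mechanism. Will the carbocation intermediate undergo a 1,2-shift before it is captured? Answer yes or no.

yes

The first-formed carbocation is secondary.
The adjacent sec-butyl carbon already bears 2 other carbon substituents and has a hydrogen to migrate; after a 1,2-hydride shift from that carbon the positive charge sits on a tertiary centre.
Tertiary is more stable than secondary, so the shift occurs.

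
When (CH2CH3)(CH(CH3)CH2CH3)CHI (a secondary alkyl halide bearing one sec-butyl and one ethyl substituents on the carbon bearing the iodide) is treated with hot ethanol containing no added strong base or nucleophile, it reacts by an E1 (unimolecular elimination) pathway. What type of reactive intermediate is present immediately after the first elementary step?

Step 1: Unassisted departure of I⁻ (taking the C–I bonding pair) generates a secondary carbocation.
After step 1 the species present is a secondary carbocation.

secondary carbocation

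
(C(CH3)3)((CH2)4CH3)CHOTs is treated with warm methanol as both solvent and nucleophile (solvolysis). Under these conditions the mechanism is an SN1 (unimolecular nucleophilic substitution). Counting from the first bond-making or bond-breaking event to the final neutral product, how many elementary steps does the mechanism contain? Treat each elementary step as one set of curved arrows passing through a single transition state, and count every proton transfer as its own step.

Step 1: Ionisation: the C–O σ-bond cleaves heterolytically; both bonding electrons depart with TsO⁻, leaving a secondary carbocation at the α-carbon.
Step 2: Carbocation rearrangement: a 1,2-methyl shift from the adjacent tert-butyl carbon converts the initially-formed secondary cation into the more stable tertiary cation.
Step 3: Nucleophilic capture: the oxygen of CH3OH bonds to the cationic carbon, producing an oxonium-ion intermediate.
Step 4: A second solvent molecule removes the proton on oxygen, giving the neutral ether product.
Total: 4 elementary steps.

4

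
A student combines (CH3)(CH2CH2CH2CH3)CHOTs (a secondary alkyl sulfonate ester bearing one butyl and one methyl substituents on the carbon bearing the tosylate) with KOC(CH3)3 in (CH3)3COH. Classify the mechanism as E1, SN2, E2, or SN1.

Conditions: a strong/bulky base with a secondary substrate bearing a β-hydrogen.
These conditions are the textbook signature of the E2 pathway.
A strong (often hindered) base removes a β-H in concert with loss of the leaving group — bimolecular elimination.

E2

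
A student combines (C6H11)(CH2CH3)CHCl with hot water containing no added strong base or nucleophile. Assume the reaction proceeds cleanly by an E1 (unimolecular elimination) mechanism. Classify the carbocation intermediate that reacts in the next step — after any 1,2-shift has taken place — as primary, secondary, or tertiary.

tertiary

Step 1: Rate-determining heterolysis of the C–Cl bond gives Cl⁻ and a secondary carbocation.
Step 2: A 1,2-hydride shift from the adjacent cyclohexyl carbon moves the positive charge from the secondary centre to an adjacent carbon, generating a more stable tertiary carbocation.
The cation rearranges from secondary to tertiary via a 1,2-hydride shift from the adjacent cyclohexyl carbon; the tertiary cation is what reacts next.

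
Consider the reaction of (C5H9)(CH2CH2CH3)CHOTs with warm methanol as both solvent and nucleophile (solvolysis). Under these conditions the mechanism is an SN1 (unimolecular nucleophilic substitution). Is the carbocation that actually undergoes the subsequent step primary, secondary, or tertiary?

tertiary

Step 1: The C–O bond breaks with both electrons going to the tosylate; TsO⁻ leaves and a secondary carbocation remains.
Step 2: A 1,2-hydride shift from the adjacent cyclopentyl carbon moves the positive charge from the secondary centre to an adjacent carbon, generating a more stable tertiary carbocation.
The cation rearranges from secondary to tertiary via a 1,2-hydride shift from the adjacent cyclopentyl carbon; the tertiary cation is what reacts next.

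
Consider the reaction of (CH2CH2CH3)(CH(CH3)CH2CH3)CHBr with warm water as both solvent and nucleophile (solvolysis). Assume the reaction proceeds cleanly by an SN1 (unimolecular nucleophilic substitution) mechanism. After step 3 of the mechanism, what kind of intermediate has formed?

oxonium ion

Step 1: Rate-determining heterolysis of the C–Br bond gives Br⁻ and a secondary carbocation.
Step 2: A 1,2-hydride shift from the adjacent sec-butyl carbon moves the positive charge from the secondary centre to an adjacent carbon, generating a more stable tertiary carbocation.
Step 3: A lone pair on the oxygen of H2O attacks the carbocation, forming a new C–O σ-bond and an oxonium ion.
After step 3 the species present is an oxonium ion.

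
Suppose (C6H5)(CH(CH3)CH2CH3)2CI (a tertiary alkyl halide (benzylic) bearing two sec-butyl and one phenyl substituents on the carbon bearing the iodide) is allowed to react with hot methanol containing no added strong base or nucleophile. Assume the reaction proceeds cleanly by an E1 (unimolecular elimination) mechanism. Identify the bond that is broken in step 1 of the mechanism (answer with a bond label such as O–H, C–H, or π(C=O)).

Step 1: Ionisation: the C–I σ-bond cleaves heterolytically; both bonding electrons depart with I⁻, leaving a tertiary carbocation at the α-carbon.
The bond broken in this step is the C–I bond.

C–I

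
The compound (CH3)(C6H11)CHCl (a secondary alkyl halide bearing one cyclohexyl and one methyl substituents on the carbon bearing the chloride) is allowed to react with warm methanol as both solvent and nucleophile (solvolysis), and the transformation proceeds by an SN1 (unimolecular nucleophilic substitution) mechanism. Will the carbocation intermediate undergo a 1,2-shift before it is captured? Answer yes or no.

The first-formed carbocation is secondary.
The adjacent cyclohexyl carbon already bears 2 other carbon substituents and has a hydrogen to migrate; after a 1,2-hydride shift from that carbon the positive charge sits on a tertiary centre.
Tertiary is more stable than secondary, so the shift occurs.

yes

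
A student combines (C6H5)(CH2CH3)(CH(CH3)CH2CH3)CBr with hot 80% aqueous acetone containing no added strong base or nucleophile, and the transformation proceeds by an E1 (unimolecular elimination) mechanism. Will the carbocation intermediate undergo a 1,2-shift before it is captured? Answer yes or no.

The first-formed carbocation is tertiary.
No single 1,2-shift to an adjacent carbon would produce a more-substituted cation than the one already present, so no rearrangement occurs.

no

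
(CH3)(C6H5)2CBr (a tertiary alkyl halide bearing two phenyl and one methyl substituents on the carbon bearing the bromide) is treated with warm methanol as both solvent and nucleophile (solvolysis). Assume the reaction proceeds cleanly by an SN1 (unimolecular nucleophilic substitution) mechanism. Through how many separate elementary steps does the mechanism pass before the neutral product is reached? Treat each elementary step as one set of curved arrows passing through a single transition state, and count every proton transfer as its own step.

3

Step 1: Rate-determining heterolysis of the C–Br bond gives Br⁻ and a tertiary carbocation.
(No 1,2-shift: no single shift to an adjacent carbon would give a more stable cation.)
Step 2: A lone pair on the oxygen of CH3OH attacks the carbocation, forming a new C–O σ-bond and an oxonium ion.
Step 3: A second solvent molecule removes the proton on oxygen, giving the neutral ether product.
Total: 3 elementary steps.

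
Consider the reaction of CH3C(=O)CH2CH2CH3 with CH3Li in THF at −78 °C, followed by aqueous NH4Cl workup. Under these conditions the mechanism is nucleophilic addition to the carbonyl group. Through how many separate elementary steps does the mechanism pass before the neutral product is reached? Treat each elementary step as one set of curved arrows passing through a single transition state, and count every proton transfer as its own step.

Step 1: Nucleophilic addition: the carbanion-like carbon of CH3Li adds to the carbonyl carbon, pushing the π(C=O) electron pair onto oxygen and giving a tetrahedral alkoxide.
Step 2: On aqueous NH4Cl workup the alkoxide oxygen is protonated, giving an alcohol.
Total: 2 elementary steps.

2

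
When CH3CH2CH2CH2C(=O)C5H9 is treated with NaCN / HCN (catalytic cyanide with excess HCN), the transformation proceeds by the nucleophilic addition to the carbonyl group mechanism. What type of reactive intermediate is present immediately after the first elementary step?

tetrahedral alkoxide intermediate

Step 1: A lone pair / filled orbital on CN⁻ attacks the electrophilic carbonyl carbon; the π(C=O) electrons shift onto oxygen, producing a tetrahedral alkoxide intermediate.
After step 1 the species present is a tetrahedral alkoxide intermediate.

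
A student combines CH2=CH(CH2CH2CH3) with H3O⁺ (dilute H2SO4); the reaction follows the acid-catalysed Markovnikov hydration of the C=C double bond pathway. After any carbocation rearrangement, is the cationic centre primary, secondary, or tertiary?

Step 1: Protonation of the alkene by H3O⁺: the π bond acts as the nucleophile and picks up H⁺, giving the more stable (Markovnikov) secondary carbocation. H2O is released.
No single 1,2-shift to an adjacent carbon would give a more-substituted cation, so no rearrangement occurs.

secondary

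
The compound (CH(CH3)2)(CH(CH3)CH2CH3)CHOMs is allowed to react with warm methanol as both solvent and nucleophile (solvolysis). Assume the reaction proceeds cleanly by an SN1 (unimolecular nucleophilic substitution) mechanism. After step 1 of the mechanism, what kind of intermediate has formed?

Step 1: Unassisted departure of MsO⁻ (taking the C–O bonding pair) generates a secondary carbocation.
After step 1 the species present is a secondary carbocation.

secondary carbocation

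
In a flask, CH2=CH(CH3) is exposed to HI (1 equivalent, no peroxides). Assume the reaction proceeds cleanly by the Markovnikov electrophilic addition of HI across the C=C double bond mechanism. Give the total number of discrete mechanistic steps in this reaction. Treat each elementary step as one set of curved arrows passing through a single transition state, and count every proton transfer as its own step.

2

Step 1: The π electrons of the C=C bond attack a proton of HI; Markovnikov addition places the new C–H on the less-substituted alkene carbon, so the positive charge ends up on the more-substituted carbon — a secondary carbocation. The H–I bond breaks heterolytically, releasing I⁻.
(No 1,2-shift: no single shift to an adjacent carbon would give a more stable cation.)
Step 2: Nucleophilic attack by I⁻ on the carbocation completes the addition, giving R–I.
Total: 2 elementary steps.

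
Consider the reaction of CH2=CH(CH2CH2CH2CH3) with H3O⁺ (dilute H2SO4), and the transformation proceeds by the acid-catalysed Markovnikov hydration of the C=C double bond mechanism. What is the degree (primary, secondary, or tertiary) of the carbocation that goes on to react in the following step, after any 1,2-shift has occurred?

secondary

Step 1: The π electrons of the C=C bond attack a proton of H3O⁺; Markovnikov addition places the new C–H on the less-substituted alkene carbon, so the positive charge ends up on the more-substituted carbon — a secondary carbocation. H2O is released.
No single 1,2-shift to an adjacent carbon would give a more-substituted cation, so no rearrangement occurs.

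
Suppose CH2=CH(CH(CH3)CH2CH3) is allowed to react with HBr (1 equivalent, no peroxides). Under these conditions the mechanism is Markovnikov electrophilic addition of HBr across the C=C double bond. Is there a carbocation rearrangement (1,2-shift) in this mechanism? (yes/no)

The first-formed carbocation is secondary.
The adjacent sec-butyl carbon already bears 2 other carbon substituents and has a hydrogen to migrate; after a 1,2-hydride shift from that carbon the positive charge sits on a tertiary centre.
Tertiary is more stable than secondary, so the shift occurs.

yes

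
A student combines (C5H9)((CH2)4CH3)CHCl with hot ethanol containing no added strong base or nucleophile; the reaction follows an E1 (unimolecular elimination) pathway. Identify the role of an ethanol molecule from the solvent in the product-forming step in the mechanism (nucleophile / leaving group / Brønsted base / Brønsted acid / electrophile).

Brønsted base

Step 3: A weak base (an ethanol molecule from the solvent) removes a proton from a carbon adjacent to the cationic centre; the electrons of that C–H bond become the new π(C=C) bond, giving the alkene.
An ethanol molecule from the solvent in the product-forming step accepts a proton in a proton-transfer step — a Brønsted base.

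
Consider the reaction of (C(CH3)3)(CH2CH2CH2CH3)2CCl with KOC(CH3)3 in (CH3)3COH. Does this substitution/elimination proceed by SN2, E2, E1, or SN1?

Conditions: a strong/bulky base with a tertiary substrate bearing a β-hydrogen.
These conditions are the textbook signature of the E2 pathway.
A strong (often hindered) base removes a β-H in concert with loss of the leaving group — bimolecular elimination.

E2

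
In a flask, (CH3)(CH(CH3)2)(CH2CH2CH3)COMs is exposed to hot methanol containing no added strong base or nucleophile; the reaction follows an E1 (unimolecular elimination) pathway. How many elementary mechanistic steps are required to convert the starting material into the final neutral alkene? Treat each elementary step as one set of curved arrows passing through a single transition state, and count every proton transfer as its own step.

2

Step 1: Unassisted departure of MsO⁻ (taking the C–O bonding pair) generates a tertiary carbocation.
(No 1,2-shift: no single shift to an adjacent carbon would give a more stable cation.)
Step 2: A weak base (a methanol molecule from the solvent) removes a proton from a carbon adjacent to the cationic centre; the electrons of that C–H bond become the new π(C=C) bond, giving the alkene.
Total: 2 elementary steps.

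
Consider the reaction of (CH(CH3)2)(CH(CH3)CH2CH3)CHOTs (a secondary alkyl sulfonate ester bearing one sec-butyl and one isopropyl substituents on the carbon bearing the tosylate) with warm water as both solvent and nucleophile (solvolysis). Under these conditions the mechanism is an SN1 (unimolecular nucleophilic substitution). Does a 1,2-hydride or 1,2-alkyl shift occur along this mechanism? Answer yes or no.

yes

The first-formed carbocation is secondary.
The adjacent sec-butyl carbon already bears 2 other carbon substituents and has a hydrogen to migrate; after a 1,2-hydride shift from that carbon the positive charge sits on a tertiary centre.
Tertiary is more stable than secondary, so the shift occurs.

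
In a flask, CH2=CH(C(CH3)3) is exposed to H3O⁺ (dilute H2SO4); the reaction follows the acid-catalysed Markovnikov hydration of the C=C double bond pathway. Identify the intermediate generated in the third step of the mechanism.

oxonium ion

Step 1: Electrophilic addition begins with the π(C=C) electrons forming a bond to the proton of H3O⁺. Following Markovnikov's rule, the resulting cation is secondary. H2O is released.
Step 2: A methyl group with its bonding pair migrates from the adjacent tert-butyl carbon to the cationic centre — a 1,2-methyl shift — upgrading the secondary cation to a tertiary one.
Step 3: A lone pair on the oxygen of H2O attacks the carbocation, forming a C–O bond and an oxonium ion (a protonated alcohol).
After step 3 the species present is an oxonium ion.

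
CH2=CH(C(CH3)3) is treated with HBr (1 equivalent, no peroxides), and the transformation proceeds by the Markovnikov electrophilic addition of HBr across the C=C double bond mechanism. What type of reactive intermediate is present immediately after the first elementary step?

secondary carbocation

Step 1: Electrophilic addition begins with the π(C=C) electrons forming a bond to the proton of HBr. Following Markovnikov's rule, the resulting cation is secondary. The H–Br bond breaks heterolytically, releasing Br⁻.
After step 1 the species present is a secondary carbocation.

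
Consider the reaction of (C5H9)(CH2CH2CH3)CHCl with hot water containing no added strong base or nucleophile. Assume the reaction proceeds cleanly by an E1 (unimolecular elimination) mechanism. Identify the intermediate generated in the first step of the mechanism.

secondary carbocation

Step 1: The C–Cl bond breaks with both electrons going to the chloride; Cl⁻ leaves and a secondary carbocation remains.
After step 1 the species present is a secondary carbocation.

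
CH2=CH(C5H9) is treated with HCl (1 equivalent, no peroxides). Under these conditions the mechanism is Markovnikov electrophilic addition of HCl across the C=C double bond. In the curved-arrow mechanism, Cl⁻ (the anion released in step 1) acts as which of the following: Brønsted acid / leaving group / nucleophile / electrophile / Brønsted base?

nucleophile

Step 3: Nucleophilic attack by Cl⁻ on the carbocation completes the addition, giving R–Cl.
Cl⁻ (the anion released in step 1) donates an electron pair to form a new σ-bond to carbon — it is the nucleophile.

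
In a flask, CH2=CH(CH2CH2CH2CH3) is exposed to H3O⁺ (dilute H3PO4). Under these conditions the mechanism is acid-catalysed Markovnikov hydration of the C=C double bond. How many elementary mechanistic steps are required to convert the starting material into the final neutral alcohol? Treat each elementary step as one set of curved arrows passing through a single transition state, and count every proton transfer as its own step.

3

Step 1: Electrophilic addition begins with the π(C=C) electrons forming a bond to the proton of H3O⁺. Following Markovnikov's rule, the resulting cation is secondary. H2O is released.
(No 1,2-shift: no single shift to an adjacent carbon would give a more stable cation.)
Step 2: A lone pair on the oxygen of H2O attacks the carbocation, forming a C–O bond and an oxonium ion (a protonated alcohol).
Step 3: Proton transfer from the O–H of the oxonium ion to H2O completes the catalytic cycle and yields the alcohol.
Total: 3 elementary steps.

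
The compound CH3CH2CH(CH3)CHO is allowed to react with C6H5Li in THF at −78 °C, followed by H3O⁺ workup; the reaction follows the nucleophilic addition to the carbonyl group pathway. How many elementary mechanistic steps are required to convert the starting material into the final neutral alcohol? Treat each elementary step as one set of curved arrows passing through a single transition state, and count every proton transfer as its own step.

2

Step 1: A lone pair / filled orbital on the carbanion-like carbon of C6H5Li attacks the electrophilic carbonyl carbon; the π(C=O) electrons shift onto oxygen, producing a tetrahedral alkoxide intermediate.
Step 2: On H3O⁺ workup the alkoxide oxygen is protonated, giving an alcohol.
Total: 2 elementary steps.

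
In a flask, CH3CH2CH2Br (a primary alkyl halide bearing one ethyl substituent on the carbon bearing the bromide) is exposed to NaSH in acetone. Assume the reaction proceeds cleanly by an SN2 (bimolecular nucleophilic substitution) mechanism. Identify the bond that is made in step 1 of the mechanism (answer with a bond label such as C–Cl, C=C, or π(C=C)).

C–S

Step 1: HS⁻ attacks the back face of the α-carbon while Br⁻ departs with the C–Br bonding pair — a single concerted displacement through a pentacoordinate transition state.
The bond formed in this step is the C–S bond.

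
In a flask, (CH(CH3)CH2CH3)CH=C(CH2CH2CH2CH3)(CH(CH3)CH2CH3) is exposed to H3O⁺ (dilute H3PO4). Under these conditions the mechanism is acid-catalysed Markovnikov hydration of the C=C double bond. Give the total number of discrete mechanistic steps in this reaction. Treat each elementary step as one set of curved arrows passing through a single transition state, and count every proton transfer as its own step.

Step 1: Electrophilic addition begins with the π(C=C) electrons forming a bond to the proton of H3O⁺. Following Markovnikov's rule, the resulting cation is tertiary. H2O is released.
(No 1,2-shift: no single shift to an adjacent carbon would give a more stable cation.)
Step 2: Water acts as the nucleophile: an oxygen lone pair bonds to the cationic carbon, giving an oxonium-ion intermediate.
Step 3: Deprotonation of the oxonium ion by a water molecule delivers the neutral alcohol and regenerates the acid catalyst.
Total: 3 elementary steps.

3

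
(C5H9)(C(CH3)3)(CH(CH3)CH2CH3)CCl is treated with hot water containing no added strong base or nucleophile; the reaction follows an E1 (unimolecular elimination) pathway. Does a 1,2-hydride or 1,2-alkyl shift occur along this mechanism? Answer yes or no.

The first-formed carbocation is tertiary.
No single 1,2-shift to an adjacent carbon would produce a more-substituted cation than the one already present, so no rearrangement occurs.

no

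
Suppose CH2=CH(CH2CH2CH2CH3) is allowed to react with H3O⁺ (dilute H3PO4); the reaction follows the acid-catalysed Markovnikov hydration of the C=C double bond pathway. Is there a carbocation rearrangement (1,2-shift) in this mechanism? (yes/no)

no

The first-formed carbocation is secondary.
No single 1,2-shift to an adjacent carbon would produce a more-substituted cation than the one already present, so no rearrangement occurs.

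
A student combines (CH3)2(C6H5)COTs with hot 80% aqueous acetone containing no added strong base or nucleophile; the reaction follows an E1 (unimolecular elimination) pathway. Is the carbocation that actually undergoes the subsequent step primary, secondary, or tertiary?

tertiary

Step 1: The C–O bond breaks with both electrons going to the tosylate; TsO⁻ leaves and a tertiary carbocation remains.
No single 1,2-shift to an adjacent carbon would give a more-substituted cation, so no rearrangement occurs.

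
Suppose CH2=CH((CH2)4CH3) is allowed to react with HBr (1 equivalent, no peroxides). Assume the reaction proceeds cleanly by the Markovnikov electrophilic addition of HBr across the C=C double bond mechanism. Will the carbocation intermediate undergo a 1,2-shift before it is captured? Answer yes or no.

no

The first-formed carbocation is secondary.
No single 1,2-shift to an adjacent carbon would produce a more-substituted cation than the one already present, so no rearrangement occurs.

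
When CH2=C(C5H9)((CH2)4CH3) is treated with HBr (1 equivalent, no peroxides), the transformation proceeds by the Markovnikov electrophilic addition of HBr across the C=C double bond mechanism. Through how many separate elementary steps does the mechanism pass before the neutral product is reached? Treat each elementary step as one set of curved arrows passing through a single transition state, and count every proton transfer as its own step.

Step 1: The π electrons of the C=C bond attack a proton of HBr; Markovnikov addition places the new C–H on the less-substituted alkene carbon, so the positive charge ends up on the more-substituted carbon — a tertiary carbocation. The H–Br bond breaks heterolytically, releasing Br⁻.
(No 1,2-shift: no single shift to an adjacent carbon would give a more stable cation.)
Step 2: Br⁻ captures the cation: a lone pair on Br⁻ fills the empty p orbital, producing the alkyl halide product.
Total: 2 elementary steps.

2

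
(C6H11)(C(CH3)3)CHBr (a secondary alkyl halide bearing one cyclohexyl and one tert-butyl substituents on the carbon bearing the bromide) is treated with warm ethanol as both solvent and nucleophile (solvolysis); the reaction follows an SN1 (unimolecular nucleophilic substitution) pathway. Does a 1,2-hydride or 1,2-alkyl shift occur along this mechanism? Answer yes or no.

yes

The first-formed carbocation is secondary.
The adjacent cyclohexyl carbon already bears 2 other carbon substituents and has a hydrogen to migrate; after a 1,2-hydride shift from that carbon the positive charge sits on a tertiary centre.
Tertiary is more stable than secondary, so the shift occurs.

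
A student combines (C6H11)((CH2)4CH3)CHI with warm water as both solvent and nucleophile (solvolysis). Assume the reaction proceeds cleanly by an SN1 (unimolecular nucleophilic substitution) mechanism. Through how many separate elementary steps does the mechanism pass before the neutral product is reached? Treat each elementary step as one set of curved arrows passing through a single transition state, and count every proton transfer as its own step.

4

Step 1: Rate-determining heterolysis of the C–I bond gives I⁻ and a secondary carbocation.
Step 2: A hydride (H with its bonding pair) migrates from the adjacent cyclohexyl carbon to the cationic centre — a 1,2-hydride shift — upgrading the secondary cation to a tertiary one.
Step 3: H2O donates an oxygen lone pair into the empty p orbital of the cation, giving a protonated alcohol (an oxonium ion).
Step 4: Proton transfer from the O–H of the oxonium ion to a solvent molecule delivers the neutral alcohol.
Total: 4 elementary steps.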